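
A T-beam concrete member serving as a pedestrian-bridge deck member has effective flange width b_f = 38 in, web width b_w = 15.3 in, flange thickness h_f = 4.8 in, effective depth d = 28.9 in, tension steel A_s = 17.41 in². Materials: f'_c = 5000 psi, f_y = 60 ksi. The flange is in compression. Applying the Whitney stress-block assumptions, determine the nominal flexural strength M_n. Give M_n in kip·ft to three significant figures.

M_n ≈ 2210 kip·ft

Tension: T = A_s f_y = 17.41 × 60 = 1044.6 kips.
Try a within the flange: a = T/(0.85 f'_c b_f) = 1044.6/(0.85 × 5 × 38) = 6.468 in.
a = 6.468 > h_f = 4.8 in: the block extends into the web. Split into flange-overhang and web parts.
C_f = 0.85 f'_c (b_f − b_w) h_f = 0.85 × 5 × (38 − 15.3) × 4.8 = 463.1 kips.
Remaining web compression depth: a_w = (T − C_f)/(0.85 f'_c b_w) = (1044.6 − 463.1)/(0.85 × 5 × 15.3) = 8.943 in.
M_n = C_f(d − h_f/2) + (T − C_f)(d − a_w/2) = 463.1 × (28.9 − 2.4) + 581.5 × (28.9 − 4.4715) = 12272.2 + 14205.2 = 26477.4 kip·in.
M_n = 26477.4/12 = 2206.45 kip·ft.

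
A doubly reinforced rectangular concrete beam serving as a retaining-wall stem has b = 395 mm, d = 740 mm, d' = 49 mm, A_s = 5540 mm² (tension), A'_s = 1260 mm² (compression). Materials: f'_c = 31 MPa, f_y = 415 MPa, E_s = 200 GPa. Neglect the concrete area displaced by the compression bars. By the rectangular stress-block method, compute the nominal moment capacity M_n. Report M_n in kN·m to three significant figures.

M_n ≈ 1520 kN·m

Assume both tension and compression steel yield.
Net tension couple steel: A_s − A'_s = 4280 mm².
a = (A_s − A'_s) f_y / (0.85 f'_c b) = 1776200/(0.85 × 31 × 395) = 170.65 mm.
c = a/β₁ = 170.65/0.829 = 205.85 mm; ε'_s = 0.003(c − d')/c = 0.0023 ≥ f_y/E_s = 0.0021, so compression steel does yield.
M_n = (A_s − A'_s) f_y (d − a/2) + A'_s f_y (d − d') = [1776200 × (740 − 85.325) + 522900 × (740 − 49)] × 10⁻⁶ = 1162.83 + 361.32 = 1524.15 kN·m.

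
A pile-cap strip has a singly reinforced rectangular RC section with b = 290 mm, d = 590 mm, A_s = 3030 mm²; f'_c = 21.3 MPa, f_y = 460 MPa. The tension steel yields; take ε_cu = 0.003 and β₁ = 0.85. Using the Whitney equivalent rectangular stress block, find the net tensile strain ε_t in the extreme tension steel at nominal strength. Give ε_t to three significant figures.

a = A_s f_y/(0.85 f'_c b) = 265.46 mm.
β₁ = 0.85, so c = a/β₁ = 265.46/0.85 = 312.31 mm.
From the linear strain diagram with ε_cu = 0.003: ε_t = 0.003 (d − c)/c = 0.003 × (590 − 312.31)/312.31 = 0.00267.
ε_t < 0.004 — the section is over-reinforced for flexure under ACI limits.

ε_t ≈ 0.00267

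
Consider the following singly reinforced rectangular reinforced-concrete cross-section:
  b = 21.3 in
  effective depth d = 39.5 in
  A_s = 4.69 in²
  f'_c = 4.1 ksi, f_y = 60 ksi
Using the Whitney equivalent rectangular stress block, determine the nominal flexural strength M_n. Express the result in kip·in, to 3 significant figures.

T = A_s f_y = 4.69 × 60 = 281.4 kips.
a = T/(0.85 f'_c b) = 281.4/(0.85 × 4.1 × 21.3) = 3.791 in.
M_n = T(d − a/2) = 281.4 × (39.5 − 1.8955) = 10581.9 kip·in.

M_n ≈ 10600 kip·in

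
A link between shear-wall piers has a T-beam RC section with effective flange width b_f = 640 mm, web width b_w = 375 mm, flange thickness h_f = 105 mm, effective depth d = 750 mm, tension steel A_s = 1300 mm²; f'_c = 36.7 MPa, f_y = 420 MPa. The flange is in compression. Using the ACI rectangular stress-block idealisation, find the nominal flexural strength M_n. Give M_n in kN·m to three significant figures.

M_n ≈ 402 kN·m

Tension: T = A_s f_y = 1300 × 420 = 546000 N.
Try a within the flange: a = T/(0.85 f'_c b_f) = 546000/(0.85 × 36.7 × 640) = 27.35 mm.
Since a = 27.35 ≤ h_f = 105 mm, the stress block lies entirely in the flange; analyse as a rectangular beam of width b_f.
M_n = T(d − a/2) = 546000 × (750 − 13.675) = 402.03 × 10⁶ N·mm.
M_n = 402.03 kN·m.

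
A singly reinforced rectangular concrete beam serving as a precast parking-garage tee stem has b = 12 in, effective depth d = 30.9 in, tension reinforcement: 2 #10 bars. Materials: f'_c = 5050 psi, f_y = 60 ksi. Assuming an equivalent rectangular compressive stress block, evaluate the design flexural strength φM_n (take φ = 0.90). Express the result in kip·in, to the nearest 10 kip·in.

φM_n ≈ 4040 kip·in

A_s = 2 × 1.27 = 2.54 in².
T = A_s f_y = 2.54 × 60 = 152.4 kips.
a = T/(0.85 f'_c b) = 152.4/(0.85 × 5.05 × 12) = 2.959 in.
M_n = T(d − a/2) = 152.4 × (30.9 − 1.4795) = 4483.7 kip·in.
φM_n = 0.90 × 4483.7 = 4035.3 kip·in.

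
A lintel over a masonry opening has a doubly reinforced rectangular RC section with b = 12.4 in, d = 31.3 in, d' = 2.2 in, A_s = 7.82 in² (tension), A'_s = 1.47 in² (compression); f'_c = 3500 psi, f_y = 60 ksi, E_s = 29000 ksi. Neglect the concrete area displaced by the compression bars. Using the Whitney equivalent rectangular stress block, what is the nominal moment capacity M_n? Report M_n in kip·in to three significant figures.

M_n ≈ 12500 kip·in

Assume both steels yield.
a = (A_s − A'_s) f_y/(0.85 f'_c b) = (7.82 − 1.47) × 60/(0.85 × 3.5 × 12.4) = 10.328 in.
c = a/β₁ = 10.328/0.85 = 12.151 in; ε'_s = 0.003(c − d')/c = 0.0025 ≥ ε_y = 0.0021, so the compression steel yields.
M_n = (A_s − A'_s) f_y (d − a/2) + A'_s f_y (d − d') = 381 × (31.3 − 5.164) + 88.2 × (31.3 − 2.2) = 9957.8 + 2566.6 = 12524.4 kip·in.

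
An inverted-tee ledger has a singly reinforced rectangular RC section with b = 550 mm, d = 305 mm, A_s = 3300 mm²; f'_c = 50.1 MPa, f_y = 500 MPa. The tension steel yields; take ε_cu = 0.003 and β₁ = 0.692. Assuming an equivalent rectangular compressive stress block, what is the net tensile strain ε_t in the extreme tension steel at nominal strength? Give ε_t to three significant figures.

a = A_s f_y/(0.85 f'_c b) = 70.45 mm.
β₁ = 0.692, so c = a/β₁ = 70.45/0.692 = 101.81 mm.
From the linear strain diagram with ε_cu = 0.003: ε_t = 0.003 (d − c)/c = 0.003 × (305 − 101.81)/101.81 = 0.00599.
Since ε_t ≥ 0.005, the section is tension-controlled.

ε_t ≈ 0.00599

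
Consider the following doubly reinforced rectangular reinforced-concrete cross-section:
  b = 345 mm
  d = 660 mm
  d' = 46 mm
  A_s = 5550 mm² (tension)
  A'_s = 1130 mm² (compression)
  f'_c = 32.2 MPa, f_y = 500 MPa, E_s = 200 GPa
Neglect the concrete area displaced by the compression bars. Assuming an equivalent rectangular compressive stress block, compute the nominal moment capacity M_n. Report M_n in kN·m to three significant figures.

Assume both tension and compression steel yield.
Net tension couple steel: A_s − A'_s = 4420 mm².
a = (A_s − A'_s) f_y / (0.85 f'_c b) = 2210000/(0.85 × 32.2 × 345) = 234.04 mm.
c = a/β₁ = 234.04/0.82 = 285.41 mm; ε'_s = 0.003(c − d')/c = 0.0025 ≥ f_y/E_s = 0.0025, so compression steel does yield.
M_n = (A_s − A'_s) f_y (d − a/2) + A'_s f_y (d − d') = [2210000 × (660 − 117.02) + 565000 × (660 − 46)] × 10⁻⁶ = 1199.99 + 346.91 = 1546.90 kN·m.

M_n ≈ 1550 kN·m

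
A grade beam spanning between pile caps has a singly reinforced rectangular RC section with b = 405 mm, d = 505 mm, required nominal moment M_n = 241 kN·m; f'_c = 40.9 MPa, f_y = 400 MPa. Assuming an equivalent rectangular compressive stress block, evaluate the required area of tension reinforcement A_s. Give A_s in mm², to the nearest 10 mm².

With M_n = 0.85 f'_c a b (d − a/2), solve the quadratic for a:
a = d − √(d² − 2M_n/(0.85 f'_c b)) = 505 − √(505² − 2 × 241×10⁶/(0.85 × 40.9 × 405)) = 35.12 mm.
A_s = 0.85 f'_c a b / f_y = 0.85 × 40.9 × 35.12 × 405 / 400 = 1236.2 mm².

A_s ≈ 1240 mm²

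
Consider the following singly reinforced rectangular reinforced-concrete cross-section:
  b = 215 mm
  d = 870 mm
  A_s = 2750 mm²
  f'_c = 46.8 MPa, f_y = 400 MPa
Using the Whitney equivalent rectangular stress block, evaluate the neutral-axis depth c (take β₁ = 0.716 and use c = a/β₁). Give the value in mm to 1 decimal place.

c ≈ 179.6 mm

T = A_s f_y = 2750 × 400 = 1100000 N = 1100 kN.
Setting C = 0.85 f'_c a b equal to T: a = 1100000/(0.85 × 46.8 × 215) = 128.614 mm.
With β₁ = 0.716, c = a/β₁ = 128.614/0.716 = 179.6 mm.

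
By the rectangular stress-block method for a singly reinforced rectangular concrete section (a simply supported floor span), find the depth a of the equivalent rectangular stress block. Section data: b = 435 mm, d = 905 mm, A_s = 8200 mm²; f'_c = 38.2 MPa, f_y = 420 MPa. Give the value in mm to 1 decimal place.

T = A_s f_y = 8200 × 420 = 3444000 N = 3444 kN.
Setting C = 0.85 f'_c a b equal to T: a = 3444000/(0.85 × 38.2 × 435) = 243.8 mm.

a ≈ 243.8 mm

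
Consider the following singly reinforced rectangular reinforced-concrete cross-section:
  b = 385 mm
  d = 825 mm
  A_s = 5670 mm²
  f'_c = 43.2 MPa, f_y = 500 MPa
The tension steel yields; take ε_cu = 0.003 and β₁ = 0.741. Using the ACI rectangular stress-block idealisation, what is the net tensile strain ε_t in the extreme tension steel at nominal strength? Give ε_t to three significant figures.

a = A_s f_y/(0.85 f'_c b) = 200.53 mm.
β₁ = 0.741, so c = a/β₁ = 200.53/0.741 = 270.62 mm.
From the linear strain diagram with ε_cu = 0.003: ε_t = 0.003 (d − c)/c = 0.003 × (825 − 270.62)/270.62 = 0.00615.
Since ε_t ≥ 0.005, the section is tension-controlled.

ε_t ≈ 0.00615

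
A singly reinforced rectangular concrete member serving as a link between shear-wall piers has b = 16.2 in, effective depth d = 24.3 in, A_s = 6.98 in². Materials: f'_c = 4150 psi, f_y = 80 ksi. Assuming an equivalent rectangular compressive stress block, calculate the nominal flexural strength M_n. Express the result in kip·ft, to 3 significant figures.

M_n ≈ 903 kip·ft

T = A_s f_y = 6.98 × 80 = 558.4 kips.
a = T/(0.85 f'_c b) = 558.4/(0.85 × 4.15 × 16.2) = 9.772 in.
M_n = T(d − a/2) = 558.4 × (24.3 − 4.886) = 10840.8 kip·in = 10840.8/12 = 903.40 kip·ft.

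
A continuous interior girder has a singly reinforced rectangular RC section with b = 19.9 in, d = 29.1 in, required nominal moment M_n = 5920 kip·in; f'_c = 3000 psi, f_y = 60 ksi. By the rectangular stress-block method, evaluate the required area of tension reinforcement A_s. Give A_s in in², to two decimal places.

A_s ≈ 3.66 in²

From M_n = 0.85 f'_c a b (d − a/2):
a = d − √(d² − 2M_n/(0.85 f'_c b)) = 29.1 − √(29.1² − 2 × 5920/(0.85 × 3 × 19.9)) = 4.331 in.
A_s = 0.85 f'_c a b / f_y = 0.85 × 3 × 4.331 × 19.9 / 60 = 3.663 in².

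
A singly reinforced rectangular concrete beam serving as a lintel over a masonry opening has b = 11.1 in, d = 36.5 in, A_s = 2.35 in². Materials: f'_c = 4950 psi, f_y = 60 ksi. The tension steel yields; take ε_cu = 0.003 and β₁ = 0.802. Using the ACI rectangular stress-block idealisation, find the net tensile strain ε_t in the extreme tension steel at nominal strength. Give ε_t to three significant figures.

a = A_s f_y/(0.85 f'_c b) = 3.019 in.
β₁ = 0.802, so c = a/β₁ = 3.019/0.802 = 3.764 in.
From the linear strain diagram with ε_cu = 0.003: ε_t = 0.003 (d − c)/c = 0.003 × (36.5 − 3.764)/3.764 = 0.0261.
Since ε_t ≥ 0.005, the section is tension-controlled.

ε_t ≈ 0.0261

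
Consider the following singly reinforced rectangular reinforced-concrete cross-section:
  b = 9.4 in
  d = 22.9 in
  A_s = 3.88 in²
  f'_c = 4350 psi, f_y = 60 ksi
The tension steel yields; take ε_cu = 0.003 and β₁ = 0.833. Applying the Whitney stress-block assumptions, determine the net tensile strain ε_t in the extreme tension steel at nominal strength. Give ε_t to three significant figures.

a = A_s f_y/(0.85 f'_c b) = 6.698 in.
β₁ = 0.833, so c = a/β₁ = 6.698/0.833 = 8.041 in.
From the linear strain diagram with ε_cu = 0.003: ε_t = 0.003 (d − c)/c = 0.003 × (22.9 − 8.041)/8.041 = 0.00554.
Since ε_t ≥ 0.005, the section is tension-controlled.

ε_t ≈ 0.00554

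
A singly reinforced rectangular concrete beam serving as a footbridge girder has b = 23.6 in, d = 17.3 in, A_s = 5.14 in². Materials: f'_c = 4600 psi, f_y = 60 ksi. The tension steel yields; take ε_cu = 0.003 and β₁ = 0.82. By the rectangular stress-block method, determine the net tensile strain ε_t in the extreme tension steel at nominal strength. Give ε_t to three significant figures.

a = A_s f_y/(0.85 f'_c b) = 3.342 in.
β₁ = 0.82, so c = a/β₁ = 3.342/0.82 = 4.076 in.
From the linear strain diagram with ε_cu = 0.003: ε_t = 0.003 (d − c)/c = 0.003 × (17.3 − 4.076)/4.076 = 0.00973.
Since ε_t ≥ 0.005, the section is tension-controlled.

ε_t ≈ 0.00973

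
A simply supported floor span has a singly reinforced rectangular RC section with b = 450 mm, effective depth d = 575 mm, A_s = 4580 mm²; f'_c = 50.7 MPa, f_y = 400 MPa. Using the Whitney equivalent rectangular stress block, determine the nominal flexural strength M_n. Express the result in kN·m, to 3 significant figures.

M_n ≈ 967 kN·m

T = A_s f_y = 4580 × 400 = 1832000 N = 1832 kN.
From C = T: a = T/(0.85 f'_c b) = 1832000/(0.85 × 50.7 × 450) = 94.47 mm.
M_n = T(d − a/2) = 1832 kN × (575 − 47.235) mm = 966.87 kN·m.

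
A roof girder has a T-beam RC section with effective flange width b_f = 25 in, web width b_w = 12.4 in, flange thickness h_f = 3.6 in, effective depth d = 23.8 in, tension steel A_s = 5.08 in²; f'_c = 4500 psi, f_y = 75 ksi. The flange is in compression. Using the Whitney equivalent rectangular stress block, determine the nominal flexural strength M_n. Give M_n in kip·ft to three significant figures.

Tension: T = A_s f_y = 5.08 × 75 = 381 kips.
Try a within the flange: a = T/(0.85 f'_c b_f) = 381/(0.85 × 4.5 × 25) = 3.984 in.
a = 3.984 > h_f = 3.6 in: the block extends into the web. Split into flange-overhang and web parts.
C_f = 0.85 f'_c (b_f − b_w) h_f = 0.85 × 4.5 × (25 − 12.4) × 3.6 = 173.5 kips.
Remaining web compression depth: a_w = (T − C_f)/(0.85 f'_c b_w) = (381 − 173.5)/(0.85 × 4.5 × 12.4) = 4.375 in.
M_n = C_f(d − h_f/2) + (T − C_f)(d − a_w/2) = 173.5 × (23.8 − 1.8) + 207.5 × (23.8 − 2.1875) = 3817.0 + 4484.6 = 8301.6 kip·in.
M_n = 8301.6/12 = 691.80 kip·ft.

M_n ≈ 692 kip·ft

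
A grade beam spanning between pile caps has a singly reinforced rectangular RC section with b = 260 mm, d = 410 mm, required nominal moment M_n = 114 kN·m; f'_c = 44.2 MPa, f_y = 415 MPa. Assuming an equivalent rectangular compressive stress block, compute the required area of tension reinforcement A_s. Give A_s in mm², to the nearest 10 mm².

With M_n = 0.85 f'_c a b (d − a/2), solve the quadratic for a:
a = d − √(d² − 2M_n/(0.85 f'_c b)) = 410 − √(410² − 2 × 114×10⁶/(0.85 × 44.2 × 260)) = 29.53 mm.
A_s = 0.85 f'_c a b / f_y = 0.85 × 44.2 × 29.53 × 260 / 415 = 695.1 mm².

A_s ≈ 700 mm²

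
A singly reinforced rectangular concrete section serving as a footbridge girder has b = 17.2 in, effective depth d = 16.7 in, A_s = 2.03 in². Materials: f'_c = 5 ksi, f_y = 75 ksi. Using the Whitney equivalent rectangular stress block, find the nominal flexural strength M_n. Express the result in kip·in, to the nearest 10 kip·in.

T = A_s f_y = 2.03 × 75 = 152.25 kips.
a = T/(0.85 f'_c b) = 152.25/(0.85 × 5 × 17.2) = 2.083 in.
M_n = T(d − a/2) = 152.25 × (16.7 − 1.0415) = 2384.0 kip·in.

M_n ≈ 2380 kip·in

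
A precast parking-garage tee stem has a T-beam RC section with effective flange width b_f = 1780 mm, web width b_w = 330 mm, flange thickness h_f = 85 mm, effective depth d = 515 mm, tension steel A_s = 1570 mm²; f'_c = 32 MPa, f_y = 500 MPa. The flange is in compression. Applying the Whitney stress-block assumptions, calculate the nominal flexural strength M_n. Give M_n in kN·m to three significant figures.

M_n ≈ 398 kN·m

Tension: T = A_s f_y = 1570 × 500 = 785000 N.
Try a within the flange: a = T/(0.85 f'_c b_f) = 785000/(0.85 × 32 × 1780) = 16.21 mm.
Since a = 16.21 ≤ h_f = 85 mm, the stress block lies entirely in the flange; analyse as a rectangular beam of width b_f.
M_n = T(d − a/2) = 785000 × (515 − 8.105) = 397.91 × 10⁶ N·mm.
M_n = 397.91 kN·m.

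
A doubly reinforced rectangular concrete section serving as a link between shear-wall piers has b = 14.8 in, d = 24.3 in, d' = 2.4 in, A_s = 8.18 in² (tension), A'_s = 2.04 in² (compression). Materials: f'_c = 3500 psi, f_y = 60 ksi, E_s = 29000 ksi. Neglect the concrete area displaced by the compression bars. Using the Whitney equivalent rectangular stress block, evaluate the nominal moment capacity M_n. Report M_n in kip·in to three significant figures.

M_n ≈ 10100 kip·in

Assume both steels yield.
a = (A_s − A'_s) f_y/(0.85 f'_c b) = (8.18 − 2.04) × 60/(0.85 × 3.5 × 14.8) = 8.367 in.
c = a/β₁ = 8.367/0.85 = 9.844 in; ε'_s = 0.003(c − d')/c = 0.0023 ≥ ε_y = 0.0021, so the compression steel yields.
M_n = (A_s − A'_s) f_y (d − a/2) + A'_s f_y (d − d') = 368.4 × (24.3 − 4.1835) + 122.4 × (24.3 − 2.4) = 7410.9 + 2680.6 = 10091.5 kip·in.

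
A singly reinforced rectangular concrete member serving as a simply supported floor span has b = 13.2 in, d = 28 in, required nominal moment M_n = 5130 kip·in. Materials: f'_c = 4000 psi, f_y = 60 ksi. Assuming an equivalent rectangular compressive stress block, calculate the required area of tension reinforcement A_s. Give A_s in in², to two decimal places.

From M_n = 0.85 f'_c a b (d − a/2):
a = d − √(d² − 2M_n/(0.85 f'_c b)) = 28 − √(28² − 2 × 5130/(0.85 × 4 × 13.2)) = 4.433 in.
A_s = 0.85 f'_c a b / f_y = 0.85 × 4 × 4.433 × 13.2 / 60 = 3.316 in².

A_s ≈ 3.32 in²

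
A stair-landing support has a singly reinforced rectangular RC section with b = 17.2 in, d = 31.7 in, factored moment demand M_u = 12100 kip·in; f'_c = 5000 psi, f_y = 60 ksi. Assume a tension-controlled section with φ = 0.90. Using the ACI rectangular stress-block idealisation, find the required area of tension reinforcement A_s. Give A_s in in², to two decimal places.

M_n = M_u/φ = 12100/0.90 = 13444.4 kip·in.
From M_n = 0.85 f'_c a b (d − a/2):
a = d − √(d² − 2M_n/(0.85 f'_c b)) = 31.7 − √(31.7² − 2 × 13444.4/(0.85 × 5 × 17.2)) = 6.460 in.
A_s = 0.85 f'_c a b / f_y = 0.85 × 5 × 6.460 × 17.2 / 60 = 7.870 in².

A_s ≈ 7.87 in²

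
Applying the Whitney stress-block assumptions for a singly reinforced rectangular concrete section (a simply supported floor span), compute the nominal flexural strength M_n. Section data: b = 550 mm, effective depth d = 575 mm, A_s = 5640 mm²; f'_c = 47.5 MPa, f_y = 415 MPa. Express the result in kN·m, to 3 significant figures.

M_n ≈ 1220 kN·m

T = A_s f_y = 5640 × 415 = 2340600 N = 2340.6 kN.
From C = T: a = T/(0.85 f'_c b) = 2340600/(0.85 × 47.5 × 550) = 105.40 mm.
M_n = T(d − a/2) = 2340.6 kN × (575 − 52.7) mm = 1222.50 kN·m.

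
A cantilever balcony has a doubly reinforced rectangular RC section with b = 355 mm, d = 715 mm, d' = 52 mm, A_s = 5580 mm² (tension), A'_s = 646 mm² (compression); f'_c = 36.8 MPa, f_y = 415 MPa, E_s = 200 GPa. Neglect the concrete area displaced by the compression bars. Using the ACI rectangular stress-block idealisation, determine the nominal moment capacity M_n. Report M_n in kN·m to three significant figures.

Assume both tension and compression steel yield.
Net tension couple steel: A_s − A'_s = 4934 mm².
a = (A_s − A'_s) f_y / (0.85 f'_c b) = 2047610/(0.85 × 36.8 × 355) = 184.40 mm.
c = a/β₁ = 184.40/0.787 = 234.31 mm; ε'_s = 0.003(c − d')/c = 0.0023 ≥ f_y/E_s = 0.0021, so compression steel does yield.
M_n = (A_s − A'_s) f_y (d − a/2) + A'_s f_y (d − d') = [2047610 × (715 − 92.2) + 268090 × (715 − 52)] × 10⁻⁶ = 1275.25 + 177.74 = 1452.99 kN·m.

M_n ≈ 1450 kN·m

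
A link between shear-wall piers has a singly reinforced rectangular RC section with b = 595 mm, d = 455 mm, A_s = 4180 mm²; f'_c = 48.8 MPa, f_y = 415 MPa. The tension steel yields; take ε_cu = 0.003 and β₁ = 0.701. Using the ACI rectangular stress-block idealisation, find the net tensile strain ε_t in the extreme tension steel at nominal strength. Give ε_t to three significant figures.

a = A_s f_y/(0.85 f'_c b) = 70.29 mm.
β₁ = 0.701, so c = a/β₁ = 70.29/0.701 = 100.27 mm.
From the linear strain diagram with ε_cu = 0.003: ε_t = 0.003 (d − c)/c = 0.003 × (455 − 100.27)/100.27 = 0.0106.
Since ε_t ≥ 0.005, the section is tension-controlled.

ε_t ≈ 0.0106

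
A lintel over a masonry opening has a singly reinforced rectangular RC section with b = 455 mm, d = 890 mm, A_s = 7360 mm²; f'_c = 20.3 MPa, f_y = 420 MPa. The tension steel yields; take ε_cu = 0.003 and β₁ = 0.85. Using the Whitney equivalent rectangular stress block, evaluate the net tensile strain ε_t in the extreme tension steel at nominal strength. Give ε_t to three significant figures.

a = A_s f_y/(0.85 f'_c b) = 393.73 mm.
β₁ = 0.85, so c = a/β₁ = 393.73/0.85 = 463.21 mm.
From the linear strain diagram with ε_cu = 0.003: ε_t = 0.003 (d − c)/c = 0.003 × (890 − 463.21)/463.21 = 0.00276.
ε_t < 0.004 — the section is over-reinforced for flexure under ACI limits.

ε_t ≈ 0.00276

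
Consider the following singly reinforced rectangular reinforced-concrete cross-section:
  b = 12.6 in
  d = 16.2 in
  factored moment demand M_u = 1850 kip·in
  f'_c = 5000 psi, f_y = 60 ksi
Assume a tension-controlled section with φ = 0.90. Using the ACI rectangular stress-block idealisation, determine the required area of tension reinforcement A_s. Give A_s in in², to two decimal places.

A_s ≈ 2.30 in²

M_n = M_u/φ = 1850/0.90 = 2055.56 kip·in.
From M_n = 0.85 f'_c a b (d − a/2):
a = d − √(d² − 2M_n/(0.85 f'_c b)) = 16.2 − √(16.2² − 2 × 2055.56/(0.85 × 5 × 12.6)) = 2.574 in.
A_s = 0.85 f'_c a b / f_y = 0.85 × 5 × 2.574 × 12.6 / 60 = 2.297 in².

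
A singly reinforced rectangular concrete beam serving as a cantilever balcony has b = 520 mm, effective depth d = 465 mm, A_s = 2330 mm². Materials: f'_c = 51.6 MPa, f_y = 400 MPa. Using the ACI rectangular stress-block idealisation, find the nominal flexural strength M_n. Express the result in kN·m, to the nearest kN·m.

M_n ≈ 414 kN·m

T = A_s f_y = 2330 × 400 = 932000 N = 932 kN.
From C = T: a = T/(0.85 f'_c b) = 932000/(0.85 × 51.6 × 520) = 40.86 mm.
M_n = T(d − a/2) = 932 kN × (465 − 20.43) mm = 414.34 kN·m.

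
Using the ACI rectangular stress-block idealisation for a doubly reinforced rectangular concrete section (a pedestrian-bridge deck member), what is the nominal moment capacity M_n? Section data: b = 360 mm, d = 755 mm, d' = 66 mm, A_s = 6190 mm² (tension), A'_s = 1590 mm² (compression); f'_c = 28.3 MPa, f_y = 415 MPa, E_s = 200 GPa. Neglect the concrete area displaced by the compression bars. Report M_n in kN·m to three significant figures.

M_n ≈ 1690 kN·m

Assume both tension and compression steel yield.
Net tension couple steel: A_s − A'_s = 4600 mm².
a = (A_s − A'_s) f_y / (0.85 f'_c b) = 1909000/(0.85 × 28.3 × 360) = 220.44 mm.
c = a/β₁ = 220.44/0.848 = 259.95 mm; ε'_s = 0.003(c − d')/c = 0.0022 ≥ f_y/E_s = 0.0021, so compression steel does yield.
M_n = (A_s − A'_s) f_y (d − a/2) + A'_s f_y (d − d') = [1909000 × (755 − 110.22) + 659850 × (755 − 66)] × 10⁻⁶ = 1230.89 + 454.64 = 1685.53 kN·m.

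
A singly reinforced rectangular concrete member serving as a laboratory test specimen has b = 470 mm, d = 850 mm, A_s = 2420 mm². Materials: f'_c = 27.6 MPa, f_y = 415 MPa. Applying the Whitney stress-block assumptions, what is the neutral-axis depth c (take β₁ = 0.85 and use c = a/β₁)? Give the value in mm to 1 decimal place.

T = A_s f_y = 2420 × 415 = 1004300 N = 1004.3 kN.
Setting C = 0.85 f'_c a b equal to T: a = 1004300/(0.85 × 27.6 × 470) = 91.083 mm.
With β₁ = 0.85, c = a/β₁ = 91.083/0.85 = 107.2 mm.

c ≈ 107.2 mm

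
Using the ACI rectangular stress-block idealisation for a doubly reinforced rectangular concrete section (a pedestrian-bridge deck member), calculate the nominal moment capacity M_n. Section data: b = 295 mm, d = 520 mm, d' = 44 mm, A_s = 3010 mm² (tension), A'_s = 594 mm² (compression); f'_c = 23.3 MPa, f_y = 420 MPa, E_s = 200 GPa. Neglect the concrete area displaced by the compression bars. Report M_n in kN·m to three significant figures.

Assume both tension and compression steel yield.
Net tension couple steel: A_s − A'_s = 2416 mm².
a = (A_s − A'_s) f_y / (0.85 f'_c b) = 1014720/(0.85 × 23.3 × 295) = 173.68 mm.
c = a/β₁ = 173.68/0.85 = 204.33 mm; ε'_s = 0.003(c − d')/c = 0.0024 ≥ f_y/E_s = 0.0021, so compression steel does yield.
M_n = (A_s − A'_s) f_y (d − a/2) + A'_s f_y (d − d') = [1014720 × (520 − 86.84) + 249480 × (520 − 44)] × 10⁻⁶ = 439.54 + 118.75 = 558.29 kN·m.

M_n ≈ 558 kN·m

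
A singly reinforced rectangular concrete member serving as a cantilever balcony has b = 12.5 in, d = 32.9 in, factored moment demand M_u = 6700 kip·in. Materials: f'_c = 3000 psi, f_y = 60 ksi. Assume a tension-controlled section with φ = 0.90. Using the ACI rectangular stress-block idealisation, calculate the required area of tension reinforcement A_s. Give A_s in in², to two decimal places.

M_n = M_u/φ = 6700/0.90 = 7444.44 kip·in.
From M_n = 0.85 f'_c a b (d − a/2):
a = d − √(d² − 2M_n/(0.85 f'_c b)) = 32.9 − √(32.9² − 2 × 7444.44/(0.85 × 3 × 12.5)) = 8.095 in.
A_s = 0.85 f'_c a b / f_y = 0.85 × 3 × 8.095 × 12.5 / 60 = 4.300 in².

A_s ≈ 4.30 in²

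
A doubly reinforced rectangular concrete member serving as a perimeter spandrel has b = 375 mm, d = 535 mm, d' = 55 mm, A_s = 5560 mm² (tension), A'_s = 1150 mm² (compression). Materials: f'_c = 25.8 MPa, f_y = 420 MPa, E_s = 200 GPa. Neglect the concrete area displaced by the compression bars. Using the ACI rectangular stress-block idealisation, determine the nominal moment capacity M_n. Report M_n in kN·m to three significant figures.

M_n ≈ 1010 kN·m

Assume both tension and compression steel yield.
Net tension couple steel: A_s − A'_s = 4410 mm².
a = (A_s − A'_s) f_y / (0.85 f'_c b) = 1852200/(0.85 × 25.8 × 375) = 225.23 mm.
c = a/β₁ = 225.23/0.85 = 264.98 mm; ε'_s = 0.003(c − d')/c = 0.0024 ≥ f_y/E_s = 0.0021, so compression steel does yield.
M_n = (A_s − A'_s) f_y (d − a/2) + A'_s f_y (d − d') = [1852200 × (535 − 112.615) + 483000 × (535 − 55)] × 10⁻⁶ = 782.34 + 231.84 = 1014.18 kN·m.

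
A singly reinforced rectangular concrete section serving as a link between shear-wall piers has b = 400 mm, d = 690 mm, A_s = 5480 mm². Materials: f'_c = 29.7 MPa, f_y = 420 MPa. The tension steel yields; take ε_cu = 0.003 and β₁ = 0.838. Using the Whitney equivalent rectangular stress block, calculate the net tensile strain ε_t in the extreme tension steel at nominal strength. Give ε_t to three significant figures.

a = A_s f_y/(0.85 f'_c b) = 227.93 mm.
β₁ = 0.838, so c = a/β₁ = 227.93/0.838 = 271.99 mm.
From the linear strain diagram with ε_cu = 0.003: ε_t = 0.003 (d − c)/c = 0.003 × (690 − 271.99)/271.99 = 0.00461.
ε_t is between 0.004 and 0.005 — transition zone.

ε_t ≈ 0.00461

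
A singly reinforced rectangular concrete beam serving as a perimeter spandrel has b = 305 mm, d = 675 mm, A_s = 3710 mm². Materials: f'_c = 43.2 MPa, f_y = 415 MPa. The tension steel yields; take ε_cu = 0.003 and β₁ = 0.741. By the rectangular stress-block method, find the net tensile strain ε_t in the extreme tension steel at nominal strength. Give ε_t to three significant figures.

a = A_s f_y/(0.85 f'_c b) = 137.47 mm.
β₁ = 0.741, so c = a/β₁ = 137.47/0.741 = 185.52 mm.
From the linear strain diagram with ε_cu = 0.003: ε_t = 0.003 (d − c)/c = 0.003 × (675 − 185.52)/185.52 = 0.00792.
Since ε_t ≥ 0.005, the section is tension-controlled.

ε_t ≈ 0.00792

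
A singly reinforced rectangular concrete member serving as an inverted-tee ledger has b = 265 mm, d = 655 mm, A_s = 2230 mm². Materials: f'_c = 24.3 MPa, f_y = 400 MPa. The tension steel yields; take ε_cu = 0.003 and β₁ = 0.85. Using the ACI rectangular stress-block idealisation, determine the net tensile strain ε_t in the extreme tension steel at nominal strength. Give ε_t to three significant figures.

ε_t ≈ 0.00725

a = A_s f_y/(0.85 f'_c b) = 162.96 mm.
β₁ = 0.85, so c = a/β₁ = 162.96/0.85 = 191.72 mm.
From the linear strain diagram with ε_cu = 0.003: ε_t = 0.003 (d − c)/c = 0.003 × (655 − 191.72)/191.72 = 0.00725.
Since ε_t ≥ 0.005, the section is tension-controlled.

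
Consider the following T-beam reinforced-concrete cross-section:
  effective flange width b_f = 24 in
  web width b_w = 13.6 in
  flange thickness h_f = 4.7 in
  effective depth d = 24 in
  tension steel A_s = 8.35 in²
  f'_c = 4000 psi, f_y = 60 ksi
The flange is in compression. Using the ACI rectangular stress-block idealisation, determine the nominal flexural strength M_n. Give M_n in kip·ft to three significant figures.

M_n ≈ 868 kip·ft

Tension: T = A_s f_y = 8.35 × 60 = 501 kips.
Try a within the flange: a = T/(0.85 f'_c b_f) = 501/(0.85 × 4 × 24) = 6.140 in.
a = 6.140 > h_f = 4.7 in: the block extends into the web. Split into flange-overhang and web parts.
C_f = 0.85 f'_c (b_f − b_w) h_f = 0.85 × 4 × (24 − 13.6) × 4.7 = 166.2 kips.
Remaining web compression depth: a_w = (T − C_f)/(0.85 f'_c b_w) = (501 − 166.2)/(0.85 × 4 × 13.6) = 7.240 in.
M_n = C_f(d − h_f/2) + (T − C_f)(d − a_w/2) = 166.2 × (24 − 2.35) + 334.8 × (24 − 3.62) = 3598.2 + 6823.2 = 10421.4 kip·in.
M_n = 10421.4/12 = 868.45 kip·ft.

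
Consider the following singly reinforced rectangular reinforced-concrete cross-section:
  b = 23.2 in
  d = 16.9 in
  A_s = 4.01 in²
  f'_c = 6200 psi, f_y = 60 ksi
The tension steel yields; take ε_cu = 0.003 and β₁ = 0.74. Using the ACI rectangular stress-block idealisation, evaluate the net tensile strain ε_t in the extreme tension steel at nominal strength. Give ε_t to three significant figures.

a = A_s f_y/(0.85 f'_c b) = 1.968 in.
β₁ = 0.74, so c = a/β₁ = 1.968/0.74 = 2.659 in.
From the linear strain diagram with ε_cu = 0.003: ε_t = 0.003 (d − c)/c = 0.003 × (16.9 − 2.659)/2.659 = 0.0161.
Since ε_t ≥ 0.005, the section is tension-controlled.

ε_t ≈ 0.0161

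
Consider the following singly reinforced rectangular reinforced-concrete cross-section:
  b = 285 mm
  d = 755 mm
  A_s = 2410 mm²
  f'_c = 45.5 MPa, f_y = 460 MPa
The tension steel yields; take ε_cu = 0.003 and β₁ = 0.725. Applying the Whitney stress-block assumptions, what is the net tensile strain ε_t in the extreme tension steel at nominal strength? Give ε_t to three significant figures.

a = A_s f_y/(0.85 f'_c b) = 100.58 mm.
β₁ = 0.725, so c = a/β₁ = 100.58/0.725 = 138.73 mm.
From the linear strain diagram with ε_cu = 0.003: ε_t = 0.003 (d − c)/c = 0.003 × (755 − 138.73)/138.73 = 0.0133.
Since ε_t ≥ 0.005, the section is tension-controlled.

ε_t ≈ 0.0133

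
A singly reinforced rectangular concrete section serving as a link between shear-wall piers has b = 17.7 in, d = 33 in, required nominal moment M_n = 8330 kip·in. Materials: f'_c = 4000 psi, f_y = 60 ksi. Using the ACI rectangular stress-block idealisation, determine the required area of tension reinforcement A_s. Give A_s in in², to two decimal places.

From M_n = 0.85 f'_c a b (d − a/2):
a = d − √(d² − 2M_n/(0.85 f'_c b)) = 33 − √(33² − 2 × 8330/(0.85 × 4 × 17.7)) = 4.502 in.
A_s = 0.85 f'_c a b / f_y = 0.85 × 4 × 4.502 × 17.7 / 60 = 4.516 in².

A_s ≈ 4.52 in²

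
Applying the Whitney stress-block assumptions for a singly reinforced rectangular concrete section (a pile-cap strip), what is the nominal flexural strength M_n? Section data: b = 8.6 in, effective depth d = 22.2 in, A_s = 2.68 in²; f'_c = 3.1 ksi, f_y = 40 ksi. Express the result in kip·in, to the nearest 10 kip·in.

T = A_s f_y = 2.68 × 40 = 107.2 kips.
a = T/(0.85 f'_c b) = 107.2/(0.85 × 3.1 × 8.6) = 4.731 in.
M_n = T(d − a/2) = 107.2 × (22.2 − 2.3655) = 2126.3 kip·in.

M_n ≈ 2130 kip·in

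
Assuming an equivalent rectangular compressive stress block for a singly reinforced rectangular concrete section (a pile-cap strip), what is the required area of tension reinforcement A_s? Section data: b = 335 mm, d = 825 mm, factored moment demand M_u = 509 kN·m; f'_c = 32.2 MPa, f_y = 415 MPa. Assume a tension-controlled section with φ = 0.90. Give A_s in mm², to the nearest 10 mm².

A_s ≈ 1730 mm²

M_n = M_u/φ = 509/0.90 = 565.556 kN·m.
With M_n = 0.85 f'_c a b (d − a/2), solve the quadratic for a:
a = d − √(d² − 2M_n/(0.85 f'_c b)) = 825 − √(825² − 2 × 565.556×10⁶/(0.85 × 32.2 × 335)) = 78.50 mm.
A_s = 0.85 f'_c a b / f_y = 0.85 × 32.2 × 78.50 × 335 / 415 = 1734.4 mm².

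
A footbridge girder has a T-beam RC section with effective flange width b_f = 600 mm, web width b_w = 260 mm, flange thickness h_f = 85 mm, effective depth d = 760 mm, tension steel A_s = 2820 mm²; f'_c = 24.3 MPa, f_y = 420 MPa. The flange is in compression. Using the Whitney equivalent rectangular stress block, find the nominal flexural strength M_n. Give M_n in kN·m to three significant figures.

Tension: T = A_s f_y = 2820 × 420 = 1184400 N.
Try a within the flange: a = T/(0.85 f'_c b_f) = 1184400/(0.85 × 24.3 × 600) = 95.57 mm.
a = 95.57 > h_f = 85 mm: the block extends into the web. Split into flange-overhang and web parts.
C_f = 0.85 f'_c (b_f − b_w) h_f = 0.85 × 24.3 × (600 − 260) × 85 = 596930 N.
Remaining web compression depth: a_w = (T − C_f)/(0.85 f'_c b_w) = (1184400 − 596930)/(0.85 × 24.3 × 260) = 109.39 mm.
M_n = C_f(d − h_f/2) + (T − C_f)(d − a_w/2) = 596930 × (760 − 42.5) + 587470 × (760 − 54.695) = 428.30 + 414.35 = 842.65 × 10⁶ N·mm.
M_n = 842.65 kN·m.

M_n ≈ 843 kN·m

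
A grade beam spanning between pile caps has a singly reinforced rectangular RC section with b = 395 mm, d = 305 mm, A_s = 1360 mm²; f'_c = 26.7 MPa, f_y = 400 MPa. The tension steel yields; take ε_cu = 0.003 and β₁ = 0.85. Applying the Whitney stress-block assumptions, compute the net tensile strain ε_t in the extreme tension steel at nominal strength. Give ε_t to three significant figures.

a = A_s f_y/(0.85 f'_c b) = 60.68 mm.
β₁ = 0.85, so c = a/β₁ = 60.68/0.85 = 71.39 mm.
From the linear strain diagram with ε_cu = 0.003: ε_t = 0.003 (d − c)/c = 0.003 × (305 − 71.39)/71.39 = 0.00982.
Since ε_t ≥ 0.005, the section is tension-controlled.

ε_t ≈ 0.00982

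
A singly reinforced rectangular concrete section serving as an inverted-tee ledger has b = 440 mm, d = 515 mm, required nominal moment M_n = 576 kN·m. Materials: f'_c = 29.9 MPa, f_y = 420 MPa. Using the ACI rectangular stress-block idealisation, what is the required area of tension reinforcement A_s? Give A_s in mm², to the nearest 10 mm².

With M_n = 0.85 f'_c a b (d − a/2), solve the quadratic for a:
a = d − √(d² − 2M_n/(0.85 f'_c b)) = 515 − √(515² − 2 × 576×10⁶/(0.85 × 29.9 × 440)) = 112.25 mm.
A_s = 0.85 f'_c a b / f_y = 0.85 × 29.9 × 112.25 × 440 / 420 = 2988.7 mm².

A_s ≈ 2990 mm²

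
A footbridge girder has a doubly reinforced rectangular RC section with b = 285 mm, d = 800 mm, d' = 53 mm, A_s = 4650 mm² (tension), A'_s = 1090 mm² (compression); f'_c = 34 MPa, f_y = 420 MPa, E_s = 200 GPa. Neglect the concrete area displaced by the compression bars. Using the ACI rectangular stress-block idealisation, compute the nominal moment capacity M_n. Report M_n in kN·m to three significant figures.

M_n ≈ 1400 kN·m

Assume both tension and compression steel yield.
Net tension couple steel: A_s − A'_s = 3560 mm².
a = (A_s − A'_s) f_y / (0.85 f'_c b) = 1495200/(0.85 × 34 × 285) = 181.53 mm.
c = a/β₁ = 181.53/0.807 = 224.94 mm; ε'_s = 0.003(c − d')/c = 0.0023 ≥ f_y/E_s = 0.0021, so compression steel does yield.
M_n = (A_s − A'_s) f_y (d − a/2) + A'_s f_y (d − d') = [1495200 × (800 − 90.765) + 457800 × (800 − 53)] × 10⁻⁶ = 1060.45 + 341.98 = 1402.43 kN·m.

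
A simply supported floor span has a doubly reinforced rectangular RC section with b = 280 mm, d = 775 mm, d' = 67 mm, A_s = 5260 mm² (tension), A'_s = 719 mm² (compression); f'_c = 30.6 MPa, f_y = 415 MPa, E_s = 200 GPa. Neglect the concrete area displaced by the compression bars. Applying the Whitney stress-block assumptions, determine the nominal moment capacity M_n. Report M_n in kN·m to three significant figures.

Assume both tension and compression steel yield.
Net tension couple steel: A_s − A'_s = 4541 mm².
a = (A_s − A'_s) f_y / (0.85 f'_c b) = 1884515/(0.85 × 30.6 × 280) = 258.76 mm.
c = a/β₁ = 258.76/0.831 = 311.38 mm; ε'_s = 0.003(c − d')/c = 0.0024 ≥ f_y/E_s = 0.0021, so compression steel does yield.
M_n = (A_s − A'_s) f_y (d − a/2) + A'_s f_y (d − d') = [1884515 × (775 − 129.38) + 298385 × (775 − 67)] × 10⁻⁶ = 1216.68 + 211.26 = 1427.94 kN·m.

M_n ≈ 1430 kN·m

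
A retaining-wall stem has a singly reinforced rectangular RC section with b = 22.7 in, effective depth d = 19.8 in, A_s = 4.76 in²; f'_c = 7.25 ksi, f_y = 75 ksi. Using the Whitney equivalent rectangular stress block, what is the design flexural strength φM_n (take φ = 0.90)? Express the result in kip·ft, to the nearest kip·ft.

φM_n ≈ 496 kip·ft

T = A_s f_y = 4.76 × 75 = 357 kips.
a = T/(0.85 f'_c b) = 357/(0.85 × 7.25 × 22.7) = 2.552 in.
M_n = T(d − a/2) = 357 × (19.8 − 1.276) = 6613.1 kip·in = 6613.1/12 = 551.09 kip·ft.
φM_n = 0.90 × 551.09 = 495.98 kip·ft.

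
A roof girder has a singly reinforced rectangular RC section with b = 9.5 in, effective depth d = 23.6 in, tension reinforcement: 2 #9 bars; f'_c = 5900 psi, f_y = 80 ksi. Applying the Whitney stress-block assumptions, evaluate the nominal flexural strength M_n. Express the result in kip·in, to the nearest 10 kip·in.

M_n ≈ 3510 kip·in

A_s = 2 × 1 = 2 in².
T = A_s f_y = 2 × 80 = 160 kips.
a = T/(0.85 f'_c b) = 160/(0.85 × 5.9 × 9.5) = 3.358 in.
M_n = T(d − a/2) = 160 × (23.6 − 1.679) = 3507.4 kip·in.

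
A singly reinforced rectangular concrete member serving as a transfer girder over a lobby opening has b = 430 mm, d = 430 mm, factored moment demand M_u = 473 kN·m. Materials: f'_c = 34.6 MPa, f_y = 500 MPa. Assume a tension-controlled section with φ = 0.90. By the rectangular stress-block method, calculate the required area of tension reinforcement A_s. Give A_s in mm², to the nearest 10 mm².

M_n = M_u/φ = 473/0.90 = 525.556 kN·m.
With M_n = 0.85 f'_c a b (d − a/2), solve the quadratic for a:
a = d − √(d² − 2M_n/(0.85 f'_c b)) = 430 − √(430² − 2 × 525.556×10⁶/(0.85 × 34.6 × 430)) = 110.96 mm.
A_s = 0.85 f'_c a b / f_y = 0.85 × 34.6 × 110.96 × 430 / 500 = 2806.5 mm².

A_s ≈ 2810 mm²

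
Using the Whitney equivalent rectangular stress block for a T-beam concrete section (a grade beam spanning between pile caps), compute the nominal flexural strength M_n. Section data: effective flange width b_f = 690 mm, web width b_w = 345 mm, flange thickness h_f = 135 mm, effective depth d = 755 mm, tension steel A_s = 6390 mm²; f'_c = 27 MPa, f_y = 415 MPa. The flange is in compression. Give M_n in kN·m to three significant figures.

Tension: T = A_s f_y = 6390 × 415 = 2651850 N.
Try a within the flange: a = T/(0.85 f'_c b_f) = 2651850/(0.85 × 27 × 690) = 167.46 mm.
a = 167.46 > h_f = 135 mm: the block extends into the web. Split into flange-overhang and web parts.
C_f = 0.85 f'_c (b_f − b_w) h_f = 0.85 × 27 × (690 − 345) × 135 = 1068896 N.
Remaining web compression depth: a_w = (T − C_f)/(0.85 f'_c b_w) = (2651850 − 1068896)/(0.85 × 27 × 345) = 199.92 mm.
M_n = C_f(d − h_f/2) + (T − C_f)(d − a_w/2) = 1068896 × (755 − 67.5) + 1582954 × (755 − 99.96) = 734.87 + 1036.90 = 1771.77 × 10⁶ N·mm.
M_n = 1771.77 kN·m.

M_n ≈ 1770 kN·m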